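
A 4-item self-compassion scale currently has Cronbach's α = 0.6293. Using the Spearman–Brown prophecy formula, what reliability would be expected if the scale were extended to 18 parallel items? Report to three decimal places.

predicted reliability = 0.884

Length factor m = 18/4 = 4.5000
α' = m·α / (1 + (m−1)·α)
   = 18/4 × 0.6293 / (1 + (18/4 − 1) × 0.6293)
   = 2.8318 / 3.2026 = 0.884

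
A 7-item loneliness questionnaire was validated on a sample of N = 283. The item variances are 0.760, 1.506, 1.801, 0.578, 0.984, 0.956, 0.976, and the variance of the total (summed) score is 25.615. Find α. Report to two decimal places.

Σσ²ᵢ = 0.760 + 1.506 + 1.801 + 0.578 + 0.984 + 0.956 + 0.976 = 7.561
α = (k/(k−1))·(1 − Σσ²ᵢ/Var(T)) = (7/6)·(1 − 7.561/25.615) = 0.82

α = 0.82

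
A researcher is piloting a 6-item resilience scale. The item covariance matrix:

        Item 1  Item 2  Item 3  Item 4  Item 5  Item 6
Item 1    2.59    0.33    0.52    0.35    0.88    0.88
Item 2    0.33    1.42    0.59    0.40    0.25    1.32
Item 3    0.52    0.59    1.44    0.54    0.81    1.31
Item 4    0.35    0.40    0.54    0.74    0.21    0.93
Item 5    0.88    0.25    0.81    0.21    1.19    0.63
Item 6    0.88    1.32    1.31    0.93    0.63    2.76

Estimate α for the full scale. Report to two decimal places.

α = 0.79

Σσ²ᵢ = 2.59 + 1.42 + 1.44 + 0.74 + 1.19 + 2.76 = 10.14
Sum of off-diagonal covariances = 9.95
Var(T) = 10.14 + 2 × 9.95 = 30.04
α = (k/(k−1))·(1 − Σσ²ᵢ/Var(T)) = (6/5)·(1 − 10.14/30.04) = 0.79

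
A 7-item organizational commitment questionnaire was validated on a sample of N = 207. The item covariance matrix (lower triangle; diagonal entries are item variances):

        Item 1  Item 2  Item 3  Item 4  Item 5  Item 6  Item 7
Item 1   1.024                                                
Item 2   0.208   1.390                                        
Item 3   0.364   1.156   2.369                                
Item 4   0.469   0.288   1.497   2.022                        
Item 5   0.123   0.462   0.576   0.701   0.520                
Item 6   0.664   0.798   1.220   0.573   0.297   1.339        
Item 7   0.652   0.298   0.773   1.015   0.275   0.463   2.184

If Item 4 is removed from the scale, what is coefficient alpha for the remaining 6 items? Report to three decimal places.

Remaining items: Item 1, Item 2, Item 3, Item 5, Item 6, Item 7 (k = 6).
Σσᵢ² = 1.024 + 1.390 + 2.369 + 0.520 + 1.339 + 2.184 = 8.826
total variance = 8.826 + 2 × 8.329 = 25.484
α (item deleted) = (6/5)·(1 − 8.826/25.484) = 0.784

α = 0.784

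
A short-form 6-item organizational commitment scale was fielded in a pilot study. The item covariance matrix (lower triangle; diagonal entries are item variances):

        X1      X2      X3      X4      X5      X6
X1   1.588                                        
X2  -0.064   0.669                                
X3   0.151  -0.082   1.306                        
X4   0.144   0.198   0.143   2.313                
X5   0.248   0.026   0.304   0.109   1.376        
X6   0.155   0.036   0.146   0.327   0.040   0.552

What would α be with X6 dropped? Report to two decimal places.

Remaining items: X1, X2, X3, X4, X5 (k = 5).
sum of item variances = 1.588 + 0.669 + 1.306 + 2.313 + 1.376 = 7.252
σ²_T = 7.252 + 2 × 1.177 = 9.606
α (item deleted) = (5/4)·(1 − 7.252/9.606) = 0.31

α = 0.31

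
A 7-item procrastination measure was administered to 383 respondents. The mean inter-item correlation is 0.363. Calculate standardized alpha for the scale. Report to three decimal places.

standardized alpha = 0.800

Standardized α = k·r̄ / (1 + (k−1)·r̄) = 7 × 0.363 / (1 + 6 × 0.363)
  = 2.5410 / 3.1780 = 0.800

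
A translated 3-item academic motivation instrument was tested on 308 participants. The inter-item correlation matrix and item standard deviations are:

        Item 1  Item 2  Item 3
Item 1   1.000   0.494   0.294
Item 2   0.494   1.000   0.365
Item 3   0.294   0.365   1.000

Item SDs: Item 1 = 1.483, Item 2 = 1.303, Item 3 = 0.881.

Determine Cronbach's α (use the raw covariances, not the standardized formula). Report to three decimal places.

α = 0.644

Σσ²ᵢ = 1.483² + 1.303² + 0.881² = 4.6733
Covariances σ_ij = r_ij · s_i · s_j:
  σ(Item 1,Item 2) = 0.494 × 1.483 × 1.303 = 0.9546
  σ(Item 1,Item 3) = 0.294 × 1.483 × 0.881 = 0.3841
  σ(Item 2,Item 3) = 0.365 × 1.303 × 0.881 = 0.4190
σ²_T = Σσ²ᵢ + 2·Σσ_ij = 4.6733 + 2 × 1.7577 = 8.1887
α = (3/2)·(1 − 4.6733/8.1887) = 0.644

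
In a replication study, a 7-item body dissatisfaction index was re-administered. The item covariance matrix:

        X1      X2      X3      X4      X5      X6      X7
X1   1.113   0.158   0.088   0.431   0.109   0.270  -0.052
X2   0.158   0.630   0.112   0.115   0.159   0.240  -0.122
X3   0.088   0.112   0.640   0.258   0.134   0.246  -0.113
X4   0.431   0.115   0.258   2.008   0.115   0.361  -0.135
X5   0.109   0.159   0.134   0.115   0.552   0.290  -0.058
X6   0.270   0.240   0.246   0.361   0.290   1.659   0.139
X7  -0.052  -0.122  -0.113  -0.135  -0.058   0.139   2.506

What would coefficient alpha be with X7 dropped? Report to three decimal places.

Remaining items: X1, X2, X3, X4, X5, X6 (k = 6).
ΣVar(i) = 1.113 + 0.630 + 0.640 + 2.008 + 0.552 + 1.659 = 6.602
σ²_T = 6.602 + 2 × 3.086 = 12.774
α (item deleted) = (6/5)·(1 − 6.602/12.774) = 0.580

coefficient alpha = 0.580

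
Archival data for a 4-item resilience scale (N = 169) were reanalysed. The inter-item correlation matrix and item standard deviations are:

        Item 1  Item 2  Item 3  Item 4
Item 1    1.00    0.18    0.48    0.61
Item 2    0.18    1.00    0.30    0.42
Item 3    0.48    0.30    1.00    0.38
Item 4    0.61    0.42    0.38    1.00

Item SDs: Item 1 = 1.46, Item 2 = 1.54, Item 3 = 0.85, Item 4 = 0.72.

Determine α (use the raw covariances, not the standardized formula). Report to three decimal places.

α = 0.650

Σσ²ᵢ = 1.46² + 1.54² + 0.85² + 0.72² = 5.7441
Covariances σ_ij = r_ij · s_i · s_j:
  σ(Item 1,Item 2) = 0.18 × 1.46 × 1.54 = 0.4047
  σ(Item 1,Item 3) = 0.48 × 1.46 × 0.85 = 0.5957
  σ(Item 1,Item 4) = 0.61 × 1.46 × 0.72 = 0.6412
  σ(Item 2,Item 3) = 0.30 × 1.54 × 0.85 = 0.3927
  σ(Item 2,Item 4) = 0.42 × 1.54 × 0.72 = 0.4657
  σ(Item 3,Item 4) = 0.38 × 0.85 × 0.72 = 0.2326
σ²_T = Σσ²ᵢ + 2·Σσ_ij = 5.7441 + 2 × 2.7326 = 11.2093
α = (4/3)·(1 − 5.7441/11.2093) = 0.650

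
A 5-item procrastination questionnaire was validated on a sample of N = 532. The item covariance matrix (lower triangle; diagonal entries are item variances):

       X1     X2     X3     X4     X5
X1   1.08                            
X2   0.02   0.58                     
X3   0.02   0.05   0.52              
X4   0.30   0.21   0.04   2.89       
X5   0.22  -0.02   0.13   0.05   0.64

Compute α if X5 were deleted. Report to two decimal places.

α = 0.27

Remaining items: X1, X2, X3, X4 (k = 4).
Σσ²ᵢ = 1.08 + 0.58 + 0.52 + 2.89 = 5.07
σ²_T = 5.07 + 2 × 0.64 = 6.35
α (item deleted) = (4/3)·(1 − 5.07/6.35) = 0.27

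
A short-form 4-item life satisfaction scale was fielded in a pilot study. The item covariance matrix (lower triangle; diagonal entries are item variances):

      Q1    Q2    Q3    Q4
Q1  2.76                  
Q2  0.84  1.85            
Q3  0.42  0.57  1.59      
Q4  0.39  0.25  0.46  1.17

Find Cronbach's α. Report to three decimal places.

Σσᵢ² = 2.76 + 1.85 + 1.59 + 1.17 = 7.37
Sum of off-diagonal covariances = 2.93
Var(T) = 7.37 + 2 × 2.93 = 13.23
α = (k/(k−1))·(1 − Σσᵢ²/Var(T)) = (4/3)·(1 − 7.37/13.23) = 0.591

Cronbach's α = 0.591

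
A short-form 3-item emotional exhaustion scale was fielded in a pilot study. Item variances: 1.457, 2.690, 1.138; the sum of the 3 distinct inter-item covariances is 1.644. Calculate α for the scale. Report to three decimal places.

Σσ²ᵢ = 1.457 + 2.690 + 1.138 = 5.285
Sum of distinct covariances = 1.644
total variance = Σσ²ᵢ + 2·Σcov = 5.285 + 2 × 1.644 = 8.573
α = (3/2)·(1 − 5.285/8.573) = 0.575

α = 0.575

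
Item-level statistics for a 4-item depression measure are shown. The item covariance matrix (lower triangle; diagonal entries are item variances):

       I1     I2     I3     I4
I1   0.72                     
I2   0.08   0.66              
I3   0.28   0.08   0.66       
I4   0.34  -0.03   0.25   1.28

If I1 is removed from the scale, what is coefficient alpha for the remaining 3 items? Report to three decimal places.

α = 0.281

Remaining items: I2, I3, I4 (k = 3).
sum of item variances = 0.66 + 0.66 + 1.28 = 2.60
σ²_total = 2.60 + 2 × 0.30 = 3.20
α (item deleted) = (3/2)·(1 − 2.60/3.20) = 0.281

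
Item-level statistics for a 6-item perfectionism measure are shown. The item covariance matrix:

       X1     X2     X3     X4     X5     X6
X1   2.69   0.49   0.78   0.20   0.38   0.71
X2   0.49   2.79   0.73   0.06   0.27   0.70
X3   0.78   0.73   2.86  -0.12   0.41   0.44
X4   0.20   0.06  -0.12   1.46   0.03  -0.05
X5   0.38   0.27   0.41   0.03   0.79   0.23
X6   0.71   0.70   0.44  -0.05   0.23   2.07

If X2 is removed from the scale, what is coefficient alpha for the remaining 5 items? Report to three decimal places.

Remaining items: X1, X3, X4, X5, X6 (k = 5).
ΣVar(i) = 2.69 + 2.86 + 1.46 + 0.79 + 2.07 = 9.87
σ²_T = 9.87 + 2 × 3.01 = 15.89
α (item deleted) = (5/4)·(1 − 9.87/15.89) = 0.474

coefficient alpha = 0.474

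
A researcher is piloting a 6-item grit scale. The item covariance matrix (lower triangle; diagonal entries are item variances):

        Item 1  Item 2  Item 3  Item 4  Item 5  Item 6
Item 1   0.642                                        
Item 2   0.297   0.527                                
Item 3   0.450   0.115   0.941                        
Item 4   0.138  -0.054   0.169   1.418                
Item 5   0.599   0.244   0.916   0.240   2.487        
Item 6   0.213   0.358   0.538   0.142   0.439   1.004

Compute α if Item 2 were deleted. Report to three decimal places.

α = 0.678

Remaining items: Item 1, Item 3, Item 4, Item 5, Item 6 (k = 5).
Σσ²ᵢ = 0.642 + 0.941 + 1.418 + 2.487 + 1.004 = 6.492
σ²_total = 6.492 + 2 × 3.844 = 14.180
α (item deleted) = (5/4)·(1 − 6.492/14.180) = 0.678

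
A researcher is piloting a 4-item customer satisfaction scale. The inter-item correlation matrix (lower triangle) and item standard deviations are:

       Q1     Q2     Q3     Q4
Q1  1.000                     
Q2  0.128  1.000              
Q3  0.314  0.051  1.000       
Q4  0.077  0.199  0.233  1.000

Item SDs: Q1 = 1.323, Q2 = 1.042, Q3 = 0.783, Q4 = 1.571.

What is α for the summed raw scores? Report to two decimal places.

α = 0.41

Σσ²ᵢ = 1.323² + 1.042² + 0.783² + 1.571² = 5.9172
Covariances σ_ij = r_ij · s_i · s_j:
  σ(Q1,Q2) = 0.128 × 1.323 × 1.042 = 0.1765
  σ(Q1,Q3) = 0.314 × 1.323 × 0.783 = 0.3253
  σ(Q1,Q4) = 0.077 × 1.323 × 1.571 = 0.1600
  σ(Q2,Q3) = 0.051 × 1.042 × 0.783 = 0.0416
  σ(Q2,Q4) = 0.199 × 1.042 × 1.571 = 0.3258
  σ(Q3,Q4) = 0.233 × 0.783 × 1.571 = 0.2866
σ²_T = Σσ²ᵢ + 2·Σσ_ij = 5.9172 + 2 × 1.3158 = 8.5488
α = (4/3)·(1 − 5.9172/8.5488) = 0.41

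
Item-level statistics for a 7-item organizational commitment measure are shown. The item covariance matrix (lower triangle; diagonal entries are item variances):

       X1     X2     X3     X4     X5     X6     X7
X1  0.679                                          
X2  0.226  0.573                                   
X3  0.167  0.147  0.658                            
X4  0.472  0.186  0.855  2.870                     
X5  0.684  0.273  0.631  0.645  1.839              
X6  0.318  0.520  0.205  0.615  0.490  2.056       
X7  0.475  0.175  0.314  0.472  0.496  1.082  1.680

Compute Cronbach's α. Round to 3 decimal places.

sum of item variances = 0.679 + 0.573 + 0.658 + 2.870 + 1.839 + 2.056 + 1.680 = 10.355
Sum of the distinct covariances = 9.448
σ²_total = 10.355 + 2 × 9.448 = 29.251
α = (k/(k−1))·(1 − sum of item variances/σ²_total) = (7/6)·(1 − 10.355/29.251) = 0.754

Cronbach's α = 0.754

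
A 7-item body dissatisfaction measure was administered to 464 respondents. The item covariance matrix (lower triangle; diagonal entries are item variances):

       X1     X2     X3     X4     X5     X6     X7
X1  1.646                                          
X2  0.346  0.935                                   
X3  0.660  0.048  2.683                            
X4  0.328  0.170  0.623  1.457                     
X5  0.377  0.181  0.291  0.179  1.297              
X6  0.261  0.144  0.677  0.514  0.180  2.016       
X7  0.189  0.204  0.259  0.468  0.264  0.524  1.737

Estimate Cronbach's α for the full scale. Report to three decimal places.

Σσᵢ² = 1.646 + 0.935 + 2.683 + 1.457 + 1.297 + 2.016 + 1.737 = 11.771
Sum of off-diagonal covariances = 6.887
σ²_total = 11.771 + 2 × 6.887 = 25.545
α = (k/(k−1))·(1 − Σσᵢ²/σ²_total) = (7/6)·(1 − 11.771/25.545) = 0.629

Cronbach's α = 0.629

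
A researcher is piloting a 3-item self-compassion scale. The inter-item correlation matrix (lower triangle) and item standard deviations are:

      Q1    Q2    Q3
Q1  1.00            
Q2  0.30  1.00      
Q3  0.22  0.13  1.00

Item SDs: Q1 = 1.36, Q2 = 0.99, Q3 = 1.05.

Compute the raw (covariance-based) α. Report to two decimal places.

Σσ²ᵢ = 1.36² + 0.99² + 1.05² = 3.9322
Covariances σ_ij = r_ij · s_i · s_j:
  σ(Q1,Q2) = 0.30 × 1.36 × 0.99 = 0.4039
  σ(Q1,Q3) = 0.22 × 1.36 × 1.05 = 0.3142
  σ(Q2,Q3) = 0.13 × 0.99 × 1.05 = 0.1351
σ²_T = Σσ²ᵢ + 2·Σσ_ij = 3.9322 + 2 × 0.8532 = 5.6386
α = (3/2)·(1 − 3.9322/5.6386) = 0.45

α = 0.45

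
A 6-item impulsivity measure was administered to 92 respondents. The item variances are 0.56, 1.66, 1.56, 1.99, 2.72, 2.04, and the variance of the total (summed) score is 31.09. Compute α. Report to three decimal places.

sum of item variances = 0.56 + 1.66 + 1.56 + 1.99 + 2.72 + 2.04 = 10.53
α = (k/(k−1))·(1 − sum of item variances/σ²_total) = (6/5)·(1 − 10.53/31.09) = 0.794

α = 0.794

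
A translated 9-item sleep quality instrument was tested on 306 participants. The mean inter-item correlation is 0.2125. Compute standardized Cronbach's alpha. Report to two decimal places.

Standardized α = k·r̄ / (1 + (k−1)·r̄) = 9 × 0.2125 / (1 + 8 × 0.2125)
  = 1.9125 / 2.7000 = 0.71

α = 0.71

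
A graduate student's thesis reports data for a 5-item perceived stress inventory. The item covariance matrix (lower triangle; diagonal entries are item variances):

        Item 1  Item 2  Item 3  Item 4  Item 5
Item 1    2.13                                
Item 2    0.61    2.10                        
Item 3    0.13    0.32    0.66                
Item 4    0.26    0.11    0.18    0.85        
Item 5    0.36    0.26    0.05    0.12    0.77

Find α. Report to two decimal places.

α = 0.53

Σσᵢ² = 2.13 + 2.10 + 0.66 + 0.85 + 0.77 = 6.51
Sum of the distinct covariances = 2.40
total variance = 6.51 + 2 × 2.40 = 11.31
α = (k/(k−1))·(1 − Σσᵢ²/total variance) = (5/4)·(1 − 6.51/11.31) = 0.53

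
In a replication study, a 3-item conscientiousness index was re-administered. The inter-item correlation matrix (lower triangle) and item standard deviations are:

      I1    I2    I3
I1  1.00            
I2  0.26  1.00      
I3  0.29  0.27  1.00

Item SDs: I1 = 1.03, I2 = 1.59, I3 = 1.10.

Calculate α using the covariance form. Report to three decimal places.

α = 0.507

Σσ²ᵢ = 1.03² + 1.59² + 1.10² = 4.7990
Covariances σ_ij = r_ij · s_i · s_j:
  σ(I1,I2) = 0.26 × 1.03 × 1.59 = 0.4258
  σ(I1,I3) = 0.29 × 1.03 × 1.10 = 0.3286
  σ(I2,I3) = 0.27 × 1.59 × 1.10 = 0.4722
σ²_T = Σσ²ᵢ + 2·Σσ_ij = 4.7990 + 2 × 1.2266 = 7.2522
α = (3/2)·(1 − 4.7990/7.2522) = 0.507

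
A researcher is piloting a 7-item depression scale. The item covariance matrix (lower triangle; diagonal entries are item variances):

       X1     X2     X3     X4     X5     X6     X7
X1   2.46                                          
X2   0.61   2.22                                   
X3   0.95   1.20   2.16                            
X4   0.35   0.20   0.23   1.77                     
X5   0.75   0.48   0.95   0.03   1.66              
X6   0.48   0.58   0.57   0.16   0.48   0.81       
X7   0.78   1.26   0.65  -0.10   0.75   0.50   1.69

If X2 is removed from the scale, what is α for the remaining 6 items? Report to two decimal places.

α = 0.71

Remaining items: X1, X3, X4, X5, X6, X7 (k = 6).
Σσᵢ² = 2.46 + 2.16 + 1.77 + 1.66 + 0.81 + 1.69 = 10.55
σ²_T = 10.55 + 2 × 7.53 = 25.61
α (item deleted) = (6/5)·(1 − 10.55/25.61) = 0.71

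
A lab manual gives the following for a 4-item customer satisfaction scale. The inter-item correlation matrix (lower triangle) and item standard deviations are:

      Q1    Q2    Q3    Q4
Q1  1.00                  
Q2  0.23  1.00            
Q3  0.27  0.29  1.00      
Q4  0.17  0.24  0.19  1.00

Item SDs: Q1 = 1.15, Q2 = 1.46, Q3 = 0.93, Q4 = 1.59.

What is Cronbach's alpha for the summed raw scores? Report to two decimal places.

Σσ²ᵢ = 1.15² + 1.46² + 0.93² + 1.59² = 6.8471
Covariances σ_ij = r_ij · s_i · s_j:
  σ(Q1,Q2) = 0.23 × 1.15 × 1.46 = 0.3862
  σ(Q1,Q3) = 0.27 × 1.15 × 0.93 = 0.2888
  σ(Q1,Q4) = 0.17 × 1.15 × 1.59 = 0.3108
  σ(Q2,Q3) = 0.29 × 1.46 × 0.93 = 0.3938
  σ(Q2,Q4) = 0.24 × 1.46 × 1.59 = 0.5571
  σ(Q3,Q4) = 0.19 × 0.93 × 1.59 = 0.2810
σ²_T = Σσ²ᵢ + 2·Σσ_ij = 6.8471 + 2 × 2.2177 = 11.2825
α = (4/3)·(1 − 6.8471/11.2825) = 0.52

Cronbach's alpha = 0.52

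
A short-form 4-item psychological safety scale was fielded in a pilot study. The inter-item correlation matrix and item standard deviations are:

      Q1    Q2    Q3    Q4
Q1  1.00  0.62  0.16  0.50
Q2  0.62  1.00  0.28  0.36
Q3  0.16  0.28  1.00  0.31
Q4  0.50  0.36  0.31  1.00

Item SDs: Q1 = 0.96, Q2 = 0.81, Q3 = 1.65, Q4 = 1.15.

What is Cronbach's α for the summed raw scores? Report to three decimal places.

α = 0.639

Σσ²ᵢ = 0.96² + 0.81² + 1.65² + 1.15² = 5.6227
Covariances σ_ij = r_ij · s_i · s_j:
  σ(Q1,Q2) = 0.62 × 0.96 × 0.81 = 0.4821
  σ(Q1,Q3) = 0.16 × 0.96 × 1.65 = 0.2534
  σ(Q1,Q4) = 0.50 × 0.96 × 1.15 = 0.5520
  σ(Q2,Q3) = 0.28 × 0.81 × 1.65 = 0.3742
  σ(Q2,Q4) = 0.36 × 0.81 × 1.15 = 0.3353
  σ(Q3,Q4) = 0.31 × 1.65 × 1.15 = 0.5882
σ²_T = Σσ²ᵢ + 2·Σσ_ij = 5.6227 + 2 × 2.5852 = 10.7931
α = (4/3)·(1 − 5.6227/10.7931) = 0.639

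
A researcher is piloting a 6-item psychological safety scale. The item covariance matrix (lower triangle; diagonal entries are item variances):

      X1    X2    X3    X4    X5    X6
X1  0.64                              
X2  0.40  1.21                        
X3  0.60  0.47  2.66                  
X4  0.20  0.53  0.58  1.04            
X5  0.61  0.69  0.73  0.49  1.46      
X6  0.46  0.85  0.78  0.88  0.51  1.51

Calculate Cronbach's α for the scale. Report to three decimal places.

Cronbach's α = 0.808

ΣVar(i) = 0.64 + 1.21 + 2.66 + 1.04 + 1.46 + 1.51 = 8.52
Sum of the distinct covariances = 8.78
total variance = 8.52 + 2 × 8.78 = 26.08
α = (k/(k−1))·(1 − ΣVar(i)/total variance) = (6/5)·(1 − 8.52/26.08) = 0.808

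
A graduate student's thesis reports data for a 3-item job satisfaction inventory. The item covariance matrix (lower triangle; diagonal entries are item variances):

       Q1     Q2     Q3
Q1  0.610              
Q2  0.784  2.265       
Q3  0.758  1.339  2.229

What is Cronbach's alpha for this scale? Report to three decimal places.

ΣVar(i) = 0.610 + 2.265 + 2.229 = 5.104
Σ_{i<j} σ_ij = 2.881
σ²_T = 5.104 + 2 × 2.881 = 10.866
α = (k/(k−1))·(1 − ΣVar(i)/σ²_T) = (3/2)·(1 − 5.104/10.866) = 0.795

α = 0.795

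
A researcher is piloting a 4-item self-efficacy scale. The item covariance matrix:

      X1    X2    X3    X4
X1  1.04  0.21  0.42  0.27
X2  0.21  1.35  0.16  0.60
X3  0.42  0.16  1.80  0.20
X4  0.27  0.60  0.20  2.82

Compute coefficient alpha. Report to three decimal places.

sum of item variances = 1.04 + 1.35 + 1.80 + 2.82 = 7.01
Σ_{i<j} σ_ij = 1.86
σ²_T = 7.01 + 2 × 1.86 = 10.73
α = (k/(k−1))·(1 − sum of item variances/σ²_T) = (4/3)·(1 − 7.01/10.73) = 0.462

coefficient alpha = 0.462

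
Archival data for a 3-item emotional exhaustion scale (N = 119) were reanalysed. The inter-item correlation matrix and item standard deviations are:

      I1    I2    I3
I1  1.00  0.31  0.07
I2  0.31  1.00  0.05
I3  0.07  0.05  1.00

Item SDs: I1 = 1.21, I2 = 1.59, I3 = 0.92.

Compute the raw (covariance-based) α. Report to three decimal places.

α = 0.354

Σσ²ᵢ = 1.21² + 1.59² + 0.92² = 4.8386
Covariances σ_ij = r_ij · s_i · s_j:
  σ(I1,I2) = 0.31 × 1.21 × 1.59 = 0.5964
  σ(I1,I3) = 0.07 × 1.21 × 0.92 = 0.0779
  σ(I2,I3) = 0.05 × 1.59 × 0.92 = 0.0731
σ²_T = Σσ²ᵢ + 2·Σσ_ij = 4.8386 + 2 × 0.7474 = 6.3334
α = (3/2)·(1 − 4.8386/6.3334) = 0.354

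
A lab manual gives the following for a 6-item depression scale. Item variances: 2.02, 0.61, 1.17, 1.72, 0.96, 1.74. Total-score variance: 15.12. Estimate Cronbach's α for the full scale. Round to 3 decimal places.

Cronbach's α = 0.548

Σσᵢ² = 2.02 + 0.61 + 1.17 + 1.72 + 0.96 + 1.74 = 8.22
α = (k/(k−1))·(1 − Σσᵢ²/Var(T)) = (6/5)·(1 − 8.22/15.12) = 0.548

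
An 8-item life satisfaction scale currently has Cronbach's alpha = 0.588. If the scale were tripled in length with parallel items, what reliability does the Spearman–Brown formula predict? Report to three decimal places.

Length factor m = 3
α' = m·α / (1 + (m−1)·α)
   = 3 × 0.588 / (1 + (3 − 1) × 0.588)
   = 1.7640 / 2.1760 = 0.811

predicted reliability = 0.811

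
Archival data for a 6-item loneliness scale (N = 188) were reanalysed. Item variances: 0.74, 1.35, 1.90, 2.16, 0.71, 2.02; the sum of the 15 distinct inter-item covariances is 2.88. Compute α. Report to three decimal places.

α = 0.472

ΣVar(i) = 0.74 + 1.35 + 1.90 + 2.16 + 0.71 + 2.02 = 8.88
Sum of distinct covariances = 2.88
σ²_T = ΣVar(i) + 2·Σcov = 8.88 + 2 × 2.88 = 14.64
α = (6/5)·(1 − 8.88/14.64) = 0.472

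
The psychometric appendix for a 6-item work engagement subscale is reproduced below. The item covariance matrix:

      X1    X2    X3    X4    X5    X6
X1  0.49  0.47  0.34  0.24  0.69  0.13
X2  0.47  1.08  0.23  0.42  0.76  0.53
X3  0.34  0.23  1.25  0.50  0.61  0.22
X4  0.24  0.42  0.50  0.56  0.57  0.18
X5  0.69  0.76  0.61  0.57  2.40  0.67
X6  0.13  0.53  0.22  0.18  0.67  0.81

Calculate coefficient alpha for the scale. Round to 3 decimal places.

α = 0.799

ΣVar(i) = 0.49 + 1.08 + 1.25 + 0.56 + 2.40 + 0.81 = 6.59
Sum of off-diagonal covariances = 6.56
σ²_total = 6.59 + 2 × 6.56 = 19.71
α = (k/(k−1))·(1 − ΣVar(i)/σ²_total) = (6/5)·(1 − 6.59/19.71) = 0.799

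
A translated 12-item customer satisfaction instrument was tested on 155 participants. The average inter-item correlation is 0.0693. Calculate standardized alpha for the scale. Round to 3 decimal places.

α = 0.472

Standardized α = k·r̄ / (1 + (k−1)·r̄) = 12 × 0.0693 / (1 + 11 × 0.0693)
  = 0.8316 / 1.7623 = 0.472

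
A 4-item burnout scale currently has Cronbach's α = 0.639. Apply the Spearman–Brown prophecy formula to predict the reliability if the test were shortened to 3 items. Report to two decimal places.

predicted reliability = 0.57

Length factor m = 3/4 = 0.7500
α' = m·α / (1 − (1−m)·α)
   = 3/4 × 0.639 / (1 − (1 − 3/4) × 0.639)
   = 0.4793 / 0.8402 = 0.57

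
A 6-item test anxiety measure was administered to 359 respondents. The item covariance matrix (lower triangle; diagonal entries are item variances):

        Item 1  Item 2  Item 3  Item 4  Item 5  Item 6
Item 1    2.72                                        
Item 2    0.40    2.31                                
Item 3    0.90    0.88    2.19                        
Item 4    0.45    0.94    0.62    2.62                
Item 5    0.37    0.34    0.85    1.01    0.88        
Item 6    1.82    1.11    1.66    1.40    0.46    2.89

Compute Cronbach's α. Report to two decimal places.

α = 0.79

Σσᵢ² = 2.72 + 2.31 + 2.19 + 2.62 + 0.88 + 2.89 = 13.61
Σ_{i<j} σ_ij = 13.21
Var(T) = 13.61 + 2 × 13.21 = 40.03
α = (k/(k−1))·(1 − Σσᵢ²/Var(T)) = (6/5)·(1 − 13.61/40.03) = 0.79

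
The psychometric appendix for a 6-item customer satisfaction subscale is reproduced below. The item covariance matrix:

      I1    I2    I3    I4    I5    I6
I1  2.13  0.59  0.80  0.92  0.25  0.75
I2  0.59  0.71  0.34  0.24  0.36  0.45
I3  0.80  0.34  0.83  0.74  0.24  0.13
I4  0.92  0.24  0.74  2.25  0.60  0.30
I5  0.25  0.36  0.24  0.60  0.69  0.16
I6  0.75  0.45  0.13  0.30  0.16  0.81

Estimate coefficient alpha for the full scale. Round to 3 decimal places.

coefficient alpha = 0.779

Σσ²ᵢ = 2.13 + 0.71 + 0.83 + 2.25 + 0.69 + 0.81 = 7.42
Sum of off-diagonal covariances = 6.87
Var(T) = 7.42 + 2 × 6.87 = 21.16
α = (k/(k−1))·(1 − Σσ²ᵢ/Var(T)) = (6/5)·(1 − 7.42/21.16) = 0.779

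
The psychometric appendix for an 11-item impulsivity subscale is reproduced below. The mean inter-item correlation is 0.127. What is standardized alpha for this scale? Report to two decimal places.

standardized alpha = 0.62

Standardized α = k·r̄ / (1 + (k−1)·r̄) = 11 × 0.127 / (1 + 10 × 0.127)
  = 1.3970 / 2.2700 = 0.62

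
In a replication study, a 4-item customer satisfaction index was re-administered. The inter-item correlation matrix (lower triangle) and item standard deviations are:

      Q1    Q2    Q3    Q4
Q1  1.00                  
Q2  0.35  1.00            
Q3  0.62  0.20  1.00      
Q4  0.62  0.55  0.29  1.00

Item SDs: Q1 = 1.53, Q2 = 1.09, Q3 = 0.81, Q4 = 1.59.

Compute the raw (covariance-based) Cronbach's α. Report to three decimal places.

Cronbach's α = 0.754

Σσ²ᵢ = 1.53² + 1.09² + 0.81² + 1.59² = 6.7132
Covariances σ_ij = r_ij · s_i · s_j:
  σ(Q1,Q2) = 0.35 × 1.53 × 1.09 = 0.5837
  σ(Q1,Q3) = 0.62 × 1.53 × 0.81 = 0.7684
  σ(Q1,Q4) = 0.62 × 1.53 × 1.59 = 1.5083
  σ(Q2,Q3) = 0.20 × 1.09 × 0.81 = 0.1766
  σ(Q2,Q4) = 0.55 × 1.09 × 1.59 = 0.9532
  σ(Q3,Q4) = 0.29 × 0.81 × 1.59 = 0.3735
σ²_T = Σσ²ᵢ + 2·Σσ_ij = 6.7132 + 2 × 4.3637 = 15.4406
α = (4/3)·(1 − 6.7132/15.4406) = 0.754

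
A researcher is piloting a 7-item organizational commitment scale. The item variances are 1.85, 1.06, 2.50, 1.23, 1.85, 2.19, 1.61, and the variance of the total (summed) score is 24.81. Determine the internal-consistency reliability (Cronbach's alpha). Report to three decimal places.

Cronbach's alpha = 0.589

Σσ²ᵢ = 1.85 + 1.06 + 2.50 + 1.23 + 1.85 + 2.19 + 1.61 = 12.29
α = (k/(k−1))·(1 − Σσ²ᵢ/σ²_total) = (7/6)·(1 − 12.29/24.81) = 0.589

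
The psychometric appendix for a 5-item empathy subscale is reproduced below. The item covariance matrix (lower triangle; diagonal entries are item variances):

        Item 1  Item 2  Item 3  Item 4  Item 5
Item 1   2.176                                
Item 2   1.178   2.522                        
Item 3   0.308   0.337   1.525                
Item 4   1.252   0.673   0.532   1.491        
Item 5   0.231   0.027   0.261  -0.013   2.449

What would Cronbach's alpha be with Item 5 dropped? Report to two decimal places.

Cronbach's alpha = 0.70

Remaining items: Item 1, Item 2, Item 3, Item 4 (k = 4).
Σσ²ᵢ = 2.176 + 2.522 + 1.525 + 1.491 = 7.714
Var(T) = 7.714 + 2 × 4.280 = 16.274
α (item deleted) = (4/3)·(1 − 7.714/16.274) = 0.70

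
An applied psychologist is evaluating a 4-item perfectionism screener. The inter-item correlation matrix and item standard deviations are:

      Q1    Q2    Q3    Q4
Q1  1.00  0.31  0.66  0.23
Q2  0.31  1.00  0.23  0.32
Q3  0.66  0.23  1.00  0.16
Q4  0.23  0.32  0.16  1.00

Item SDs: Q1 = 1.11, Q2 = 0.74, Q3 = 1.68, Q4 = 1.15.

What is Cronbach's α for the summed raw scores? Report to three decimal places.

α = 0.629

Σσ²ᵢ = 1.11² + 0.74² + 1.68² + 1.15² = 5.9246
Covariances σ_ij = r_ij · s_i · s_j:
  σ(Q1,Q2) = 0.31 × 1.11 × 0.74 = 0.2546
  σ(Q1,Q3) = 0.66 × 1.11 × 1.68 = 1.2308
  σ(Q1,Q4) = 0.23 × 1.11 × 1.15 = 0.2936
  σ(Q2,Q3) = 0.23 × 0.74 × 1.68 = 0.2859
  σ(Q2,Q4) = 0.32 × 0.74 × 1.15 = 0.2723
  σ(Q3,Q4) = 0.16 × 1.68 × 1.15 = 0.3091
σ²_T = Σσ²ᵢ + 2·Σσ_ij = 5.9246 + 2 × 2.6463 = 11.2172
α = (4/3)·(1 − 5.9246/11.2172) = 0.629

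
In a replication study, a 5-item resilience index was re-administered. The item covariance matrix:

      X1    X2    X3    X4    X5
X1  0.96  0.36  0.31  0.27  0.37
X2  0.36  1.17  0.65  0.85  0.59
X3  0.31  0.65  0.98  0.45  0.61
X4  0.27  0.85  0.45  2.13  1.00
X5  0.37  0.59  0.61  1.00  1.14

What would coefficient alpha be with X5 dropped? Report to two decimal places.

Remaining items: X1, X2, X3, X4 (k = 4).
Σσ²ᵢ = 0.96 + 1.17 + 0.98 + 2.13 = 5.24
σ²_total = 5.24 + 2 × 2.89 = 11.02
α (item deleted) = (4/3)·(1 − 5.24/11.02) = 0.70

coefficient alpha = 0.70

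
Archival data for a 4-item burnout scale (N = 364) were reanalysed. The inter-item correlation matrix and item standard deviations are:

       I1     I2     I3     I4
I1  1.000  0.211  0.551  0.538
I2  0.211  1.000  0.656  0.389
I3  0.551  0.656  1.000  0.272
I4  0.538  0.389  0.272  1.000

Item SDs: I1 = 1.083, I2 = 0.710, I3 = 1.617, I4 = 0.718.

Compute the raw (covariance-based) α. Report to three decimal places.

α = 0.719

Σσ²ᵢ = 1.083² + 0.710² + 1.617² + 0.718² = 4.8072
Covariances σ_ij = r_ij · s_i · s_j:
  σ(I1,I2) = 0.211 × 1.083 × 0.710 = 0.1622
  σ(I1,I3) = 0.551 × 1.083 × 1.617 = 0.9649
  σ(I1,I4) = 0.538 × 1.083 × 0.718 = 0.4183
  σ(I2,I3) = 0.656 × 0.710 × 1.617 = 0.7531
  σ(I2,I4) = 0.389 × 0.710 × 0.718 = 0.1983
  σ(I3,I4) = 0.272 × 1.617 × 0.718 = 0.3158
σ²_T = Σσ²ᵢ + 2·Σσ_ij = 4.8072 + 2 × 2.8126 = 10.4324
α = (4/3)·(1 − 4.8072/10.4324) = 0.719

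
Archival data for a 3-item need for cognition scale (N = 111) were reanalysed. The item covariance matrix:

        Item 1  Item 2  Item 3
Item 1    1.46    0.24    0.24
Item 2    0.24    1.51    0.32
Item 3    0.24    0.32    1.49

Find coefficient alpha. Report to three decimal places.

ΣVar(i) = 1.46 + 1.51 + 1.49 = 4.46
Sum of off-diagonal covariances = 0.80
total variance = 4.46 + 2 × 0.80 = 6.06
α = (k/(k−1))·(1 − ΣVar(i)/total variance) = (3/2)·(1 − 4.46/6.06) = 0.396

coefficient alpha = 0.396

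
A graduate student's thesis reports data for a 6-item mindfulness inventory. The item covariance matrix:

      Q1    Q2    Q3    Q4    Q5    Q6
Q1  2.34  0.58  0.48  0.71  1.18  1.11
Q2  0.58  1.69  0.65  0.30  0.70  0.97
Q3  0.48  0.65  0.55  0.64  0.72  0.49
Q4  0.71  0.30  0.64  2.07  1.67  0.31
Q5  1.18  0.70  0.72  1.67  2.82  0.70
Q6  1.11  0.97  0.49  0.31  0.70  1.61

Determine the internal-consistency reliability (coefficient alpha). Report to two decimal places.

Σσᵢ² = 2.34 + 1.69 + 0.55 + 2.07 + 2.82 + 1.61 = 11.08
Σ_{i<j} σ_ij = 11.21
Var(T) = 11.08 + 2 × 11.21 = 33.50
α = (k/(k−1))·(1 − Σσᵢ²/Var(T)) = (6/5)·(1 − 11.08/33.50) = 0.80

α = 0.80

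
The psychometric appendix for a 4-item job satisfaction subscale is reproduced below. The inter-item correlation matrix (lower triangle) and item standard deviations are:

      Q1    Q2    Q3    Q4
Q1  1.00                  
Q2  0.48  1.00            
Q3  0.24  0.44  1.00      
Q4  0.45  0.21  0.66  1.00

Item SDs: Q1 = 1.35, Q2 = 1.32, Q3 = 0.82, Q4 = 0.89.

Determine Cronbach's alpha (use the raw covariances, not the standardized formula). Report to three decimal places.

α = 0.710

Σσ²ᵢ = 1.35² + 1.32² + 0.82² + 0.89² = 5.0294
Covariances σ_ij = r_ij · s_i · s_j:
  σ(Q1,Q2) = 0.48 × 1.35 × 1.32 = 0.8554
  σ(Q1,Q3) = 0.24 × 1.35 × 0.82 = 0.2657
  σ(Q1,Q4) = 0.45 × 1.35 × 0.89 = 0.5407
  σ(Q2,Q3) = 0.44 × 1.32 × 0.82 = 0.4763
  σ(Q2,Q4) = 0.21 × 1.32 × 0.89 = 0.2467
  σ(Q3,Q4) = 0.66 × 0.82 × 0.89 = 0.4817
σ²_T = Σσ²ᵢ + 2·Σσ_ij = 5.0294 + 2 × 2.8665 = 10.7624
α = (4/3)·(1 − 5.0294/10.7624) = 0.710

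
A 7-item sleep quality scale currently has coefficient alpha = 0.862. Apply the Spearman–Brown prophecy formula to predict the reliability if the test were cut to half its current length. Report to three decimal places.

predicted reliability = 0.757

Length factor m = 1/2
α' = m·α / (1 − (1−m)·α)
   = 1/2 × 0.862 / (1 − (1 − 1/2) × 0.862)
   = 0.4310 / 0.5690 = 0.757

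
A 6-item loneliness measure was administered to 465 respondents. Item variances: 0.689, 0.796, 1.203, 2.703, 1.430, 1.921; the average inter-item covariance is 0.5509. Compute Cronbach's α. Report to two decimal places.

Σσᵢ² = 0.689 + 0.796 + 1.203 + 2.703 + 1.430 + 1.921 = 8.742
Sum of the 15 distinct covariances = 15 × 0.5509 = 8.2635
Var(T) = Σσᵢ² + 2·Σcov = 8.742 + 2 × 8.2635 = 25.2690
α = (6/5)·(1 − 8.742/25.2690) = 0.78

Cronbach's α = 0.78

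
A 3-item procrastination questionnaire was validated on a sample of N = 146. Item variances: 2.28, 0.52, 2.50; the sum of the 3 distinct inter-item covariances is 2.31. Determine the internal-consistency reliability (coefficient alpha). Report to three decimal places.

ΣVar(i) = 2.28 + 0.52 + 2.50 = 5.30
Sum of distinct covariances = 2.31
total variance = ΣVar(i) + 2·Σcov = 5.30 + 2 × 2.31 = 9.92
α = (3/2)·(1 − 5.30/9.92) = 0.699

coefficient alpha = 0.699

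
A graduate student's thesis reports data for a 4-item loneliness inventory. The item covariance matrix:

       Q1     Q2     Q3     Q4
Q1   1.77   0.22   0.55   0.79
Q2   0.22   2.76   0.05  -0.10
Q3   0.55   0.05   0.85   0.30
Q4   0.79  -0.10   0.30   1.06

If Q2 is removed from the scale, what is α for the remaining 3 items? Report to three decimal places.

Remaining items: Q1, Q3, Q4 (k = 3).
sum of item variances = 1.77 + 0.85 + 1.06 = 3.68
total variance = 3.68 + 2 × 1.64 = 6.96
α (item deleted) = (3/2)·(1 − 3.68/6.96) = 0.707

α = 0.707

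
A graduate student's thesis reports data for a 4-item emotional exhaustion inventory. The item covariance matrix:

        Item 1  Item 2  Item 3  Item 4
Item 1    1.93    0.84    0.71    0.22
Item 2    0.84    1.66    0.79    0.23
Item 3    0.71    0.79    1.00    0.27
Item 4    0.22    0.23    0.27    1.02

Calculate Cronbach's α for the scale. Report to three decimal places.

sum of item variances = 1.93 + 1.66 + 1.00 + 1.02 = 5.61
Sum of the distinct covariances = 3.06
σ²_total = 5.61 + 2 × 3.06 = 11.73
α = (k/(k−1))·(1 − sum of item variances/σ²_total) = (4/3)·(1 − 5.61/11.73) = 0.696

Cronbach's α = 0.696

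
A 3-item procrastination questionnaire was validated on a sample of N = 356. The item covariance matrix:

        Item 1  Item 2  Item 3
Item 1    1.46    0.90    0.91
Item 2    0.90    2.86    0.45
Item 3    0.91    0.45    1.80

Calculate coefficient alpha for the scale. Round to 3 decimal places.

sum of item variances = 1.46 + 2.86 + 1.80 = 6.12
Sum of off-diagonal covariances = 2.26
σ²_T = 6.12 + 2 × 2.26 = 10.64
α = (k/(k−1))·(1 − sum of item variances/σ²_T) = (3/2)·(1 − 6.12/10.64) = 0.637

coefficient alpha = 0.637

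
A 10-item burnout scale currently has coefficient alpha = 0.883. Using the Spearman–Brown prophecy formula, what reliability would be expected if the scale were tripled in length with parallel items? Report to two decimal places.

predicted reliability = 0.96

Length factor m = 3
α' = m·α / (1 + (m−1)·α)
   = 3 × 0.883 / (1 + (3 − 1) × 0.883)
   = 2.6490 / 2.7660 = 0.96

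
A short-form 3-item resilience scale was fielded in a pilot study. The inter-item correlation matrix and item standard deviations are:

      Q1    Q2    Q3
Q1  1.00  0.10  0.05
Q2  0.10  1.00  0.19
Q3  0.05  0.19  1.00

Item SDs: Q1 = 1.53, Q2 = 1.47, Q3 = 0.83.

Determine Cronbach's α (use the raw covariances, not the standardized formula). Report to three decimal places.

Σσ²ᵢ = 1.53² + 1.47² + 0.83² = 5.1907
Covariances σ_ij = r_ij · s_i · s_j:
  σ(Q1,Q2) = 0.10 × 1.53 × 1.47 = 0.2249
  σ(Q1,Q3) = 0.05 × 1.53 × 0.83 = 0.0635
  σ(Q2,Q3) = 0.19 × 1.47 × 0.83 = 0.2318
σ²_T = Σσ²ᵢ + 2·Σσ_ij = 5.1907 + 2 × 0.5202 = 6.2311
α = (3/2)·(1 − 5.1907/6.2311) = 0.250

α = 0.250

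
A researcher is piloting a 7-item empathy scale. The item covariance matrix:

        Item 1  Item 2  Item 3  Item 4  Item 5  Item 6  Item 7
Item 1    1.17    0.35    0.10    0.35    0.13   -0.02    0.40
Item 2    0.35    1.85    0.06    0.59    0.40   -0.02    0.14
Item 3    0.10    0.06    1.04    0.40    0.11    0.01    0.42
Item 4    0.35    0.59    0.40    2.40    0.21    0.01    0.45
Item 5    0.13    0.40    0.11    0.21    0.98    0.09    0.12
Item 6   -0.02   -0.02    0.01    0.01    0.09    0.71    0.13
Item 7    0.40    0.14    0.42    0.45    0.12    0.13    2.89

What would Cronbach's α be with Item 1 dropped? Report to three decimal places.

α = 0.465

Remaining items: Item 2, Item 3, Item 4, Item 5, Item 6, Item 7 (k = 6).
ΣVar(i) = 1.85 + 1.04 + 2.40 + 0.98 + 0.71 + 2.89 = 9.87
total variance = 9.87 + 2 × 3.12 = 16.11
α (item deleted) = (6/5)·(1 − 9.87/16.11) = 0.465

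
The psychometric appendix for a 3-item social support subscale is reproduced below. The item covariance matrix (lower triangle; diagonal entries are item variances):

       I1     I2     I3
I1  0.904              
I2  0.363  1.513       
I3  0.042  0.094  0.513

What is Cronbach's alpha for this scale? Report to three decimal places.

ΣVar(i) = 0.904 + 1.513 + 0.513 = 2.930
Sum of off-diagonal covariances = 0.499
total variance = 2.930 + 2 × 0.499 = 3.928
α = (k/(k−1))·(1 − ΣVar(i)/total variance) = (3/2)·(1 − 2.930/3.928) = 0.381

Cronbach's alpha = 0.381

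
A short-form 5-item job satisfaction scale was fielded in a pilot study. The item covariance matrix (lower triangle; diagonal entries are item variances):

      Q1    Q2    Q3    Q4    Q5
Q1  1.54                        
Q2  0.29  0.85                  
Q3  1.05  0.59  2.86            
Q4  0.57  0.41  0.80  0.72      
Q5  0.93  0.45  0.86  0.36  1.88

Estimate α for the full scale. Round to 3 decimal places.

Σσ²ᵢ = 1.54 + 0.85 + 2.86 + 0.72 + 1.88 = 7.85
Sum of the distinct covariances = 6.31
σ²_T = 7.85 + 2 × 6.31 = 20.47
α = (k/(k−1))·(1 − Σσ²ᵢ/σ²_T) = (5/4)·(1 − 7.85/20.47) = 0.771

α = 0.771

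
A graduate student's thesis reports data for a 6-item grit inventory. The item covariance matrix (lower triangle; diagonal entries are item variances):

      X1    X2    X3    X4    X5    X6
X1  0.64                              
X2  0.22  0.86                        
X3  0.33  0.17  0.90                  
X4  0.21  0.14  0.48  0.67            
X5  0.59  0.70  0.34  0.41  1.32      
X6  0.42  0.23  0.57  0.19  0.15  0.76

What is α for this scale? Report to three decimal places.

sum of item variances = 0.64 + 0.86 + 0.90 + 0.67 + 1.32 + 0.76 = 5.15
Sum of off-diagonal covariances = 5.15
total variance = 5.15 + 2 × 5.15 = 15.45
α = (k/(k−1))·(1 − sum of item variances/total variance) = (6/5)·(1 − 5.15/15.45) = 0.800

α = 0.800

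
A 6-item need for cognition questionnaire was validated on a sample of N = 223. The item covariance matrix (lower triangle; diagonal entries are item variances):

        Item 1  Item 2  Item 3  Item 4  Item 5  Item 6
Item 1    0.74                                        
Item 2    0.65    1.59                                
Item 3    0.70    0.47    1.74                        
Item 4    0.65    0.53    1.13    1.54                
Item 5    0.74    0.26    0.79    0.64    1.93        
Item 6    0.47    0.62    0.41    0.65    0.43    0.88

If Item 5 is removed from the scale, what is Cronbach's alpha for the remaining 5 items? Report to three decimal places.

Cronbach's alpha = 0.824

Remaining items: Item 1, Item 2, Item 3, Item 4, Item 6 (k = 5).
Σσᵢ² = 0.74 + 1.59 + 1.74 + 1.54 + 0.88 = 6.49
Var(T) = 6.49 + 2 × 6.28 = 19.05
α (item deleted) = (5/4)·(1 − 6.49/19.05) = 0.824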